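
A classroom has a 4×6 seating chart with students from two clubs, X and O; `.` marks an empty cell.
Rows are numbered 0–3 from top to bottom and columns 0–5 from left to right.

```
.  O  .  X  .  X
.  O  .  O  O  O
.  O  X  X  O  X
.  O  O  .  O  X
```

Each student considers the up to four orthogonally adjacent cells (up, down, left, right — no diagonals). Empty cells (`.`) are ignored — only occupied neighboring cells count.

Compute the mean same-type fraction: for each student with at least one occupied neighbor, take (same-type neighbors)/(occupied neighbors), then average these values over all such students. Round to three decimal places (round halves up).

(0,1)O 1/1
(0,3)X 0/1
(0,5)X 0/1
(1,1)O 2/2
(1,3)O 1/3
(1,4)O 3/3
(1,5)O 1/3
(2,1)O 2/3
(2,2)X 1/3
(2,3)X 1/3
(2,4)O 2/4
(2,5)X 1/3
(3,1)O 2/2
(3,2)O 1/2
(3,4)O 1/2
(3,5)X 1/2
Sum over 16 students: 1/1 + 0/1 + 0/1 + 2/2 + 1/3 + 3/3 + 1/3 + 2/3 + 1/3 + 1/3 + 2/4 + 1/3 + 2/2 + 1/2 + 1/2 + 1/2 = 25/3; mean = 25/3 ÷ 16 = 25/48 = 0.520833… → 0.521.

0.521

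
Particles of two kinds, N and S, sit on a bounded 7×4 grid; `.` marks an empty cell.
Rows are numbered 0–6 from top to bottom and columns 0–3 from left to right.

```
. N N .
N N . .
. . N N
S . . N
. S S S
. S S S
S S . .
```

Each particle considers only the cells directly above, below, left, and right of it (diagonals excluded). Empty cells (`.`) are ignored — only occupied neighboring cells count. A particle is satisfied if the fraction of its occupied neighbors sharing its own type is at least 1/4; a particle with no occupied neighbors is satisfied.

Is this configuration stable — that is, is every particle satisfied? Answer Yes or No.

Yes

Row 0: (0,1)N 2/2 ok · (0,2)N 1/1 ok
Row 1: (1,0)N 1/1 ok · (1,1)N 2/2 ok
Row 2: (2,2)N 1/1 ok · (2,3)N 2/2 ok
Row 3: (3,0)S 0/0 ok · (3,3)N 1/2 ok
Row 4: (4,1)S 2/2 ok · (4,2)S 3/3 ok · (4,3)S 2/3 ok
Row 5: (5,1)S 3/3 ok · (5,2)S 3/3 ok · (5,3)S 2/2 ok
Row 6: (6,0)S 1/1 ok · (6,1)S 2/2 ok
All meet the threshold, so the configuration is stable.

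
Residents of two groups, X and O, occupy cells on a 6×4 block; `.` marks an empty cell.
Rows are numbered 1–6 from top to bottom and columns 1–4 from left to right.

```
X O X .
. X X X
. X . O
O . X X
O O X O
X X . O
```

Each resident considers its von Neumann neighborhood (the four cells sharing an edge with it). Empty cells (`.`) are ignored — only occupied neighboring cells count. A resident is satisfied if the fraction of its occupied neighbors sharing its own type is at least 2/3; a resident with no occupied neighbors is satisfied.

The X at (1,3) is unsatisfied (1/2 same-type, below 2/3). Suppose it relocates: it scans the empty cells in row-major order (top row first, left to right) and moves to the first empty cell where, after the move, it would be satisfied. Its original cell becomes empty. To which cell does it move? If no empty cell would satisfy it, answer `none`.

Vacating (1,3). Empty cells in order:
  (1,4): 1/1 same-type → satisfied — stop here.

(1,4)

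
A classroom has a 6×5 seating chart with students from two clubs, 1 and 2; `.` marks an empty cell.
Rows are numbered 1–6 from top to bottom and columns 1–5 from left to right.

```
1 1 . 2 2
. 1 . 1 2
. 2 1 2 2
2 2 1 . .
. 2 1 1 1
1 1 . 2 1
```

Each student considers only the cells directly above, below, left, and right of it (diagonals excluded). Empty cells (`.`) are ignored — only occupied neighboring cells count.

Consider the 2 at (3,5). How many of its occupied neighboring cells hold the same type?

2

Occupied neighbors of (3,5): (2,5)=2, (3,4)=2.
Same type (2): 2 of 2.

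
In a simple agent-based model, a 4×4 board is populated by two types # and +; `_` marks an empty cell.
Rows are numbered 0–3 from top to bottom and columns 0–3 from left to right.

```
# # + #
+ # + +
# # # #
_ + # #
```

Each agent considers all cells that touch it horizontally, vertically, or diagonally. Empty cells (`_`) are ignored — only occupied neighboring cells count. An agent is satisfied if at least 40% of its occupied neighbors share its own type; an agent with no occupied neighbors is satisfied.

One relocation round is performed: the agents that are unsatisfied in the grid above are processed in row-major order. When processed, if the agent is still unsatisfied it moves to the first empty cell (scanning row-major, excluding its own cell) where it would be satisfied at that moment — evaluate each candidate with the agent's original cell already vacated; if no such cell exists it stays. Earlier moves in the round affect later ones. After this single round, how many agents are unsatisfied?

Initially unsatisfied (in order): (0,3), (1,0), (1,2), (3,1).
  (0,3) → (3,0).
  (1,0) → (0,3).
  (1,2): no empty cell satisfies it; stays.
  (3,1): no empty cell satisfies it; stays.
Resulting grid:
# # + +
_ # + +
# # # #
# + # #
Unsatisfied now: (1,2), (3,1).

2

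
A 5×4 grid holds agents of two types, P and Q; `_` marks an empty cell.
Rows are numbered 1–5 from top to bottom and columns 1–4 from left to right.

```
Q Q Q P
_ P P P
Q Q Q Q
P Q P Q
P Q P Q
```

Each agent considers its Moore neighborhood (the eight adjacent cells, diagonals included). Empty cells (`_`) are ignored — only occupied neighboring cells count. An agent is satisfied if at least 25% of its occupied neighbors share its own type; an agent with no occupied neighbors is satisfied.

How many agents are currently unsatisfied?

6

(1,1)Q 1/2 ✓
(1,2)Q 2/4 ✓
(1,3)Q 1/5 ✗
(1,4)P 2/3 ✓
(2,2)P 1/7 ✗
(2,3)P 3/8 ✓
(2,4)P 2/5 ✓
(3,1)Q 2/4 ✓
(3,2)Q 3/7 ✓
(3,3)Q 4/8 ✓
(3,4)Q 2/5 ✓
(4,1)P 1/5 ✗
(4,2)Q 4/8 ✓
(4,3)P 1/8 ✗
(4,4)Q 3/5 ✓
(5,1)P 1/3 ✓
(5,2)Q 1/5 ✗
(5,3)P 1/5 ✗
(5,4)Q 1/3 ✓
Unsatisfied: (1,3), (2,2), (4,1), (4,3), (5,2), (5,3) — 6 in total.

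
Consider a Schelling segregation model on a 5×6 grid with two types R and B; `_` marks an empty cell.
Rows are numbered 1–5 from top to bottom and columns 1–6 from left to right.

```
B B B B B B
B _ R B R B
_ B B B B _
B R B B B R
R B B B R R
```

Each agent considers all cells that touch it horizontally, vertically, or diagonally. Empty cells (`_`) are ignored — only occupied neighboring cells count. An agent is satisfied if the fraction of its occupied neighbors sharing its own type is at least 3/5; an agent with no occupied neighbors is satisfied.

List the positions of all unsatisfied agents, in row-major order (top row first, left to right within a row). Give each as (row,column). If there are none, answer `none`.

(2,3), (2,5), (4,1), (4,2), (4,5), (4,6), (5,1), (5,5)

Row 1: (1,1)B 2/2 ok · (1,2)B 3/4 ok · (1,3)B 3/4 ok · (1,4)B 3/5 ok · (1,5)B 4/5 ok · (1,6)B 2/3 ok
Row 2: (2,1)B 3/3 ok · (2,3)R 0/7 unhappy · (2,4)B 6/8 ok · (2,5)R 0/7 unhappy · (2,6)B 3/4 ok
Row 3: (3,2)B 4/6 ok · (3,3)B 5/7 ok · (3,4)B 6/8 ok · (3,5)B 5/7 ok
Row 4: (4,1)B 2/4 unhappy · (4,2)R 1/7 unhappy · (4,3)B 7/8 ok · (4,4)B 7/8 ok · (4,5)B 4/7 unhappy · (4,6)R 2/4 unhappy
Row 5: (5,1)R 1/3 unhappy · (5,2)B 3/5 ok · (5,3)B 4/5 ok · (5,4)B 4/5 ok · (5,5)R 2/5 unhappy · (5,6)R 2/3 ok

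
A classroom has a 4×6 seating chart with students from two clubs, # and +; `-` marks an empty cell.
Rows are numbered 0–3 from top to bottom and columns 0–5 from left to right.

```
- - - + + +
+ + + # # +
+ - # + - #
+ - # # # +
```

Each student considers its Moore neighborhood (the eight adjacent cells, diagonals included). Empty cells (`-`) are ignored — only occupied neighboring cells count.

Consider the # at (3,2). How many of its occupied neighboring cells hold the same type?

Occupied neighbors of (3,2): (2,2)=#, (2,3)=+, (3,3)=#.
Same type (#): 2 of 3.

2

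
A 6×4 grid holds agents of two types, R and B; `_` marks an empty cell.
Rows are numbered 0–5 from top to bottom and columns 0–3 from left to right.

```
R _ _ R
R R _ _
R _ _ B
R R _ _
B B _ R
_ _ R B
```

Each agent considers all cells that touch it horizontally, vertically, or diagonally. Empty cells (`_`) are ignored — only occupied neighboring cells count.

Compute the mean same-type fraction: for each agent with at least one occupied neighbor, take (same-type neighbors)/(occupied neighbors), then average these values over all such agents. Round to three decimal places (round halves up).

0.583

Row 0: (0,0)R 2/2 · (0,3)R — no occupied neighbors
Row 1: (1,0)R 3/3 · (1,1)R 3/3
Row 2: (2,0)R 4/4 · (2,3)B — no occupied neighbors
Row 3: (3,0)R 2/4 · (3,1)R 2/4
Row 4: (4,0)B 1/3 · (4,1)B 1/4 · (4,3)R 1/2
Row 5: (5,2)R 1/3 · (5,3)B 0/2
Sum over 11 agents: 2/2 + 3/3 + 3/3 + 4/4 + 2/4 + 2/4 + 1/3 + 1/4 + 1/2 + 1/3 + 0/2 = 77/12; mean = 77/12 ÷ 11 = 7/12 = 0.583333… → 0.583.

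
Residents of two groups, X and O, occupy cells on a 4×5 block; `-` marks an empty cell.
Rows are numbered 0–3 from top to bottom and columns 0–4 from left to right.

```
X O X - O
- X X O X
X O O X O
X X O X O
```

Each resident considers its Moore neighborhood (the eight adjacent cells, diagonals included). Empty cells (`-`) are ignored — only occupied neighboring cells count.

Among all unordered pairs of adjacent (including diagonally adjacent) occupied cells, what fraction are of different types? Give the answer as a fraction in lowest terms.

Scan each occupied cell's neighbors to the right and below (and the two forward diagonals) so each pair is counted once.
From row 0: 6 unlike of 10 pairs (running 6/10).
From row 1: 8 unlike of 14 pairs (running 14/24).
From row 2: 10 unlike of 17 pairs (running 24/41).
From row 3: 3 unlike of 4 pairs (running 27/45).
Total adjacent occupied pairs: 45; unlike-type pairs: 27.
27/45 reduces to 3/5.

3/5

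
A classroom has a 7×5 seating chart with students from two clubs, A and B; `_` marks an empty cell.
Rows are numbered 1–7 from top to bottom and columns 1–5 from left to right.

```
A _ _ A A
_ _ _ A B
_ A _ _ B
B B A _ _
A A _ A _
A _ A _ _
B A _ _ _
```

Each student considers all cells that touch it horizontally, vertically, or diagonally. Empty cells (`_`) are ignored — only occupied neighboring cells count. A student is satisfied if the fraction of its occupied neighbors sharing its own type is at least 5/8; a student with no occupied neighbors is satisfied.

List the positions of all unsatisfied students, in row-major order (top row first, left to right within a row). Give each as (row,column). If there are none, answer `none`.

(2,4), (2,5), (3,2), (3,5), (4,1), (4,2), (5,1), (7,1)

Row 1: (1,1)A 0/0 ok · (1,4)A 2/3 ok · (1,5)A 2/3 ok
Row 2: (2,4)A 2/4 unhappy · (2,5)B 1/4 unhappy
Row 3: (3,2)A 1/3 unhappy · (3,5)B 1/2 unhappy
Row 4: (4,1)B 1/4 unhappy · (4,2)B 1/5 unhappy · (4,3)A 3/4 ok
Row 5: (5,1)A 2/4 unhappy · (5,2)A 4/6 ok · (5,4)A 2/2 ok
Row 6: (6,1)A 3/4 ok · (6,3)A 3/3 ok
Row 7: (7,1)B 0/2 unhappy · (7,2)A 2/3 ok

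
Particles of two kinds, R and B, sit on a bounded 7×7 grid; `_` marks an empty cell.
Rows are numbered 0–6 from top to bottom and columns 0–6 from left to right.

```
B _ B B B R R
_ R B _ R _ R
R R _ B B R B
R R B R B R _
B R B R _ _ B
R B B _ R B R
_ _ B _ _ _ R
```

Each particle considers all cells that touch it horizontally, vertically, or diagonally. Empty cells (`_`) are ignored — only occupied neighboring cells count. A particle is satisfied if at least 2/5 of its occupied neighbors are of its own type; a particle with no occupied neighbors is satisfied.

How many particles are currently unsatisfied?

Row 0: (0,0)B 0/1 ✗ · (0,2)B 2/3 ✓ · (0,3)B 3/4 ✓ · (0,4)B 1/3 ✗ · (0,5)R 3/4 ✓ · (0,6)R 2/2 ✓
Row 1: (1,1)R 2/5 ✓ · (1,2)B 3/5 ✓ · (1,4)R 2/6 ✗ · (1,6)R 3/4 ✓
Row 2: (2,0)R 4/4 ✓ · (2,1)R 4/6 ✓ · (2,3)B 4/6 ✓ · (2,4)B 2/6 ✗ · (2,5)R 3/6 ✓ · (2,6)B 0/3 ✗
Row 3: (3,0)R 4/5 ✓ · (3,1)R 4/7 ✓ · (3,2)B 2/7 ✗ · (3,3)R 1/6 ✗ · (3,4)B 2/6 ✗ · (3,5)R 1/5 ✗
Row 4: (4,0)B 1/5 ✗ · (4,1)R 3/8 ✗ · (4,2)B 3/7 ✓ · (4,3)R 2/6 ✗ · (4,6)B 1/3 ✗
Row 5: (5,0)R 1/3 ✗ · (5,1)B 4/6 ✓ · (5,2)B 3/5 ✓ · (5,4)R 1/2 ✓ · (5,5)B 1/4 ✗ · (5,6)R 1/3 ✗
Row 6: (6,2)B 2/2 ✓ · (6,6)R 1/2 ✓
Unsatisfied: (0,0), (0,4), (1,4), (2,4), (2,6), (3,2), (3,3), (3,4), (3,5), (4,0), (4,1), (4,3), (4,6), (5,0), (5,5), (5,6) — 16 in total.

16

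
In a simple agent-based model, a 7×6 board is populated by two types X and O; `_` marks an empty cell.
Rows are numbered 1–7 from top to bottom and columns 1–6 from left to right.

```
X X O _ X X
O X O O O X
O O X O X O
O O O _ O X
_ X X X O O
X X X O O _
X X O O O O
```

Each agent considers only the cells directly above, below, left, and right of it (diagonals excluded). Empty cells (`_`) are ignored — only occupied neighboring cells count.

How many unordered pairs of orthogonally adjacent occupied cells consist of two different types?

Scan each occupied cell's neighbors to the right and below so each pair is counted once.
From row 1: 3 unlike of 8 pairs (running 3/8).
From row 2: 7 unlike of 11 pairs (running 10/19).
From row 3: 7 unlike of 10 pairs (running 17/29).
From row 4: 4 unlike of 7 pairs (running 21/36).
From row 5: 2 unlike of 8 pairs (running 23/44).
From row 6: 2 unlike of 9 pairs (running 25/53).
From row 7: 1 unlike of 5 pairs (running 26/58).
Total adjacent occupied pairs: 58; unlike-type pairs: 26.

26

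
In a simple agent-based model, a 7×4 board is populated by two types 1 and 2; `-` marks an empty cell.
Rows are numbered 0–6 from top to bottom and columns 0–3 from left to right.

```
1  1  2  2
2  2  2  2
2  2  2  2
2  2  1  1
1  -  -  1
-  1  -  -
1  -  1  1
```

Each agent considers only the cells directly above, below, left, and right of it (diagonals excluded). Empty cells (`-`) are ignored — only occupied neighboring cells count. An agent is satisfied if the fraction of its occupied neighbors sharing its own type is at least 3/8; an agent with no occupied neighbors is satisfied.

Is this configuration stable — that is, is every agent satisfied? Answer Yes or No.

No

(0,0)1 1/2 ok
(0,1)1 1/3 unhappy
(0,2)2 2/3 ok
(0,3)2 2/2 ok
(1,0)2 2/3 ok
(1,1)2 3/4 ok
(1,2)2 4/4 ok
(1,3)2 3/3 ok
(2,0)2 3/3 ok
(2,1)2 4/4 ok
(2,2)2 3/4 ok
(2,3)2 2/3 ok
(3,0)2 2/3 ok
(3,1)2 2/3 ok
(3,2)1 1/3 unhappy
(3,3)1 2/3 ok
(4,0)1 0/1 unhappy
(4,3)1 1/1 ok
(5,1)1 0/0 ok
(6,0)1 0/0 ok
(6,2)1 1/1 ok
(6,3)1 1/1 ok
For instance (0,1) has only 1/3 same-type neighbors, below 3/8.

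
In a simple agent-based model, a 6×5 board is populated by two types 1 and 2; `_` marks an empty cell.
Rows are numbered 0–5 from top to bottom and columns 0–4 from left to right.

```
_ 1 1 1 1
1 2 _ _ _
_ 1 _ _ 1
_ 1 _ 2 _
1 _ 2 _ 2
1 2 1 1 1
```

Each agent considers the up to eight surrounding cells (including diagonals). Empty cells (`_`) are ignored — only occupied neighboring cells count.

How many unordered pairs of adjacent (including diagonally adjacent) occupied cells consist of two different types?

Scan each occupied cell's neighbors to the right and below (and the two forward diagonals) so each pair is counted once.
Row 0: 1(0,1)–1(0,2)= 1(0,1)–2(1,1)≠ 1(0,1)–1(1,0)= 1(0,2)–1(0,3)= 1(0,2)–2(1,1)≠ 1(0,3)–1(0,4)=  → 2/6 unlike.
Row 1: 1(1,0)–2(1,1)≠ 1(1,0)–1(2,1)= 2(1,1)–1(2,1)≠  → 2/3 unlike.
Row 2: 1(2,1)–1(3,1)= 1(2,4)–2(3,3)≠  → 1/2 unlike.
Row 3: 1(3,1)–2(4,2)≠ 1(3,1)–1(4,0)= 2(3,3)–2(4,4)= 2(3,3)–2(4,2)=  → 1/4 unlike.
Row 4: 1(4,0)–1(5,0)= 1(4,0)–2(5,1)≠ 2(4,2)–1(5,2)≠ 2(4,2)–1(5,3)≠ 2(4,2)–2(5,1)= 2(4,4)–1(5,4)≠ 2(4,4)–1(5,3)≠  → 5/7 unlike.
Row 5: 1(5,0)–2(5,1)≠ 2(5,1)–1(5,2)≠ 1(5,2)–1(5,3)= 1(5,3)–1(5,4)=  → 2/4 unlike.
Total adjacent occupied pairs: 26; unlike-type pairs: 13.

13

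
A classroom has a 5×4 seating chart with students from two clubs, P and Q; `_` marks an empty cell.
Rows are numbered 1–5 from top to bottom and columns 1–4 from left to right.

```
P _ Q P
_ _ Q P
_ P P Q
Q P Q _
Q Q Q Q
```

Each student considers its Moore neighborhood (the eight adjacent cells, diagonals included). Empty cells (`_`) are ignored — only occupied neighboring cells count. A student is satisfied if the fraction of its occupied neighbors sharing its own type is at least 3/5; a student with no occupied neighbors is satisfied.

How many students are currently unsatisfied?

10

(1,1)P 0/0 ok
(1,3)Q 1/3 unhappy
(1,4)P 1/3 unhappy
(2,3)Q 2/6 unhappy
(2,4)P 2/5 unhappy
(3,2)P 2/5 unhappy
(3,3)P 3/6 unhappy
(3,4)Q 2/4 unhappy
(4,1)Q 2/4 unhappy
(4,2)P 2/7 unhappy
(4,3)Q 4/7 unhappy
(5,1)Q 2/3 ok
(5,2)Q 4/5 ok
(5,3)Q 3/4 ok
(5,4)Q 2/2 ok
Unsatisfied: (1,3), (1,4), (2,3), (2,4), (3,2), (3,3), (3,4), (4,1), (4,2), (4,3) — 10 in total.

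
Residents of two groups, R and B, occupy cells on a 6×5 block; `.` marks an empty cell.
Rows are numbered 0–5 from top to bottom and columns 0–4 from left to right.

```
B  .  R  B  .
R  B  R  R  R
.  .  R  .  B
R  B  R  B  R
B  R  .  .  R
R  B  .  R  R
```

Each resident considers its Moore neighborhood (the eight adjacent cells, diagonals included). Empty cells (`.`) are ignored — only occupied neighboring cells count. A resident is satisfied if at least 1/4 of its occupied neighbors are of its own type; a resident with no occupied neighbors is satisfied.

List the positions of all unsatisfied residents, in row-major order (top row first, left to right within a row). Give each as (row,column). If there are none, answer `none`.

(0,3), (1,0), (1,1), (3,1), (3,3)

Row 0: (0,0)B 1/2 ok · (0,2)R 2/4 ok · (0,3)B 0/4 unhappy
Row 1: (1,0)R 0/2 unhappy · (1,1)B 1/5 unhappy · (1,2)R 3/5 ok · (1,3)R 4/6 ok · (1,4)R 1/3 ok
Row 2: (2,2)R 3/6 ok · (2,4)B 1/4 ok
Row 3: (3,0)R 1/3 ok · (3,1)B 1/5 unhappy · (3,2)R 2/4 ok · (3,3)B 1/5 unhappy · (3,4)R 1/3 ok
Row 4: (4,0)B 2/5 ok · (4,1)R 3/6 ok · (4,4)R 3/4 ok
Row 5: (5,0)R 1/3 ok · (5,1)B 1/3 ok · (5,3)R 2/2 ok · (5,4)R 2/2 ok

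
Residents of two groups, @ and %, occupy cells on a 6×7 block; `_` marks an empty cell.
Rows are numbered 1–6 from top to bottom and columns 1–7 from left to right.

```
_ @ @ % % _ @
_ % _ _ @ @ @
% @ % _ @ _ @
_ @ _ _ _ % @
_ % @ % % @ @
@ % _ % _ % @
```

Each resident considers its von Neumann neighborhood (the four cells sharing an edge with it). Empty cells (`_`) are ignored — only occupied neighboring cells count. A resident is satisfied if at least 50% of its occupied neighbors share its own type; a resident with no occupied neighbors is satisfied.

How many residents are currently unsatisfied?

10

(1,2)@ 1/2 ok
(1,3)@ 1/2 ok
(1,4)% 1/2 ok
(1,5)% 1/2 ok
(1,7)@ 1/1 ok
(2,2)% 0/2 unhappy
(2,5)@ 2/3 ok
(2,6)@ 2/2 ok
(2,7)@ 3/3 ok
(3,1)% 0/1 unhappy
(3,2)@ 1/4 unhappy
(3,3)% 0/1 unhappy
(3,5)@ 1/1 ok
(3,7)@ 2/2 ok
(4,2)@ 1/2 ok
(4,6)% 0/2 unhappy
(4,7)@ 2/3 ok
(5,2)% 1/3 unhappy
(5,3)@ 0/2 unhappy
(5,4)% 2/3 ok
(5,5)% 1/2 ok
(5,6)@ 1/4 unhappy
(5,7)@ 3/3 ok
(6,1)@ 0/1 unhappy
(6,2)% 1/2 ok
(6,4)% 1/1 ok
(6,6)% 0/2 unhappy
(6,7)@ 1/2 ok
Unsatisfied: (2,2), (3,1), (3,2), (3,3), (4,6), (5,2), (5,3), (5,6), (6,1), (6,6) — 10 in total.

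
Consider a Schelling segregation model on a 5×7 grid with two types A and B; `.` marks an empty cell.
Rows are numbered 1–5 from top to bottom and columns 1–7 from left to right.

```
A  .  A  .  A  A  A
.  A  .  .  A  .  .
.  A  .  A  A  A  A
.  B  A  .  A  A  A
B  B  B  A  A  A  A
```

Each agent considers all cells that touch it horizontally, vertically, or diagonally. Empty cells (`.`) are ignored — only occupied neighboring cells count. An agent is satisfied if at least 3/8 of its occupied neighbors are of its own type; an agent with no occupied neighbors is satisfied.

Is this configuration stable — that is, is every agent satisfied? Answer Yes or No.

Yes

Row 1: (1,1)A 1/1 satisfied · (1,3)A 1/1 satisfied · (1,5)A 2/2 satisfied · (1,6)A 3/3 satisfied · (1,7)A 1/1 satisfied
Row 2: (2,2)A 3/3 satisfied · (2,5)A 5/5 satisfied
Row 3: (3,2)A 2/3 satisfied · (3,4)A 4/4 satisfied · (3,5)A 5/5 satisfied · (3,6)A 6/6 satisfied · (3,7)A 3/3 satisfied
Row 4: (4,2)B 3/5 satisfied · (4,3)A 3/6 satisfied · (4,5)A 7/7 satisfied · (4,6)A 8/8 satisfied · (4,7)A 5/5 satisfied
Row 5: (5,1)B 2/2 satisfied · (5,2)B 3/4 satisfied · (5,3)B 2/4 satisfied · (5,4)A 3/4 satisfied · (5,5)A 4/4 satisfied · (5,6)A 5/5 satisfied · (5,7)A 3/3 satisfied
All meet the threshold, so the configuration is stable.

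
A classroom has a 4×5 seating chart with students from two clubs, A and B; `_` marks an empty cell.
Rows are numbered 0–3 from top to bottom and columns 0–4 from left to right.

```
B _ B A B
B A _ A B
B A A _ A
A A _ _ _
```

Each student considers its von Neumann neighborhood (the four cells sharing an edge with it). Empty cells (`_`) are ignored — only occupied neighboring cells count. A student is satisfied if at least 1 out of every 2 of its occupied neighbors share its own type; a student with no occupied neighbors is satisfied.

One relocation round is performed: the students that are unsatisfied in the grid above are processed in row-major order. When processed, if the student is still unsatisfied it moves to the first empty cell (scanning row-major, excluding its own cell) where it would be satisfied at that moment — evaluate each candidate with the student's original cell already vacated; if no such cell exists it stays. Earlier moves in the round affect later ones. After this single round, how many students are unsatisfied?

Initially unsatisfied (in order): (0,2), (0,3), (1,4), (2,0), (2,4).
  (0,2) → (0,1).
  (0,3): now satisfied by earlier moves; stays.
  (1,4) → (0,2).
  (2,0) → (3,3).
  (2,4): now satisfied by earlier moves; stays.
Resulting grid:
B B B A B
B A _ A _
_ A A _ A
A A _ B _
Unsatisfied now: (0,3), (0,4), (1,1).

3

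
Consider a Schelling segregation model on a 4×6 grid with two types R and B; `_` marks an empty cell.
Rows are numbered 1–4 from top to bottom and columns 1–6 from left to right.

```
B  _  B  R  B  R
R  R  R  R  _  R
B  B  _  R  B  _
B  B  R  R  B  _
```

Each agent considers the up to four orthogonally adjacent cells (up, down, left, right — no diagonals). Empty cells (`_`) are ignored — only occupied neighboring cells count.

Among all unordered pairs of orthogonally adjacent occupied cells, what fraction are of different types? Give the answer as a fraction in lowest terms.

Scan each occupied cell's neighbors to the right and below so each pair is counted once.
Row 1: B(1,1)–R(2,1)≠ B(1,3)–R(1,4)≠ B(1,3)–R(2,3)≠ R(1,4)–B(1,5)≠ R(1,4)–R(2,4)= B(1,5)–R(1,6)≠ R(1,6)–R(2,6)=  → 5/7 unlike.
Row 2: R(2,1)–R(2,2)= R(2,1)–B(3,1)≠ R(2,2)–R(2,3)= R(2,2)–B(3,2)≠ R(2,3)–R(2,4)= R(2,4)–R(3,4)=  → 2/6 unlike.
Row 3: B(3,1)–B(3,2)= B(3,1)–B(4,1)= B(3,2)–B(4,2)= R(3,4)–B(3,5)≠ R(3,4)–R(4,4)= B(3,5)–B(4,5)=  → 1/6 unlike.
Row 4: B(4,1)–B(4,2)= B(4,2)–R(4,3)≠ R(4,3)–R(4,4)= R(4,4)–B(4,5)≠  → 2/4 unlike.
Total adjacent occupied pairs: 23; unlike-type pairs: 10.
10/23 is already in lowest terms.

10/23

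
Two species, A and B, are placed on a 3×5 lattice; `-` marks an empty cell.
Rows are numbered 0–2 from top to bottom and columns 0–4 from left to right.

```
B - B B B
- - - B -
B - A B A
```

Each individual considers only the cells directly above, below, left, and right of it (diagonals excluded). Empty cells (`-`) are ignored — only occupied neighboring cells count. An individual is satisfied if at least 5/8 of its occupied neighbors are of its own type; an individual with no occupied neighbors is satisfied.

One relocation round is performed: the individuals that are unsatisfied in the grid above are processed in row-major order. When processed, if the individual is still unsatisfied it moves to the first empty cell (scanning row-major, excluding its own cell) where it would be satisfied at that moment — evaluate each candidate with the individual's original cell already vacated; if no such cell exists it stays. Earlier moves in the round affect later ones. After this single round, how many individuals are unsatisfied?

1

Initially unsatisfied (in order): (2,2), (2,3), (2,4).
  (2,2) → (1,1).
  (2,3) → (0,1).
  (2,4): now satisfied by earlier moves; stays.
Resulting grid:
B B B B B
- A - B -
B - - - A
Unsatisfied now: (1,1).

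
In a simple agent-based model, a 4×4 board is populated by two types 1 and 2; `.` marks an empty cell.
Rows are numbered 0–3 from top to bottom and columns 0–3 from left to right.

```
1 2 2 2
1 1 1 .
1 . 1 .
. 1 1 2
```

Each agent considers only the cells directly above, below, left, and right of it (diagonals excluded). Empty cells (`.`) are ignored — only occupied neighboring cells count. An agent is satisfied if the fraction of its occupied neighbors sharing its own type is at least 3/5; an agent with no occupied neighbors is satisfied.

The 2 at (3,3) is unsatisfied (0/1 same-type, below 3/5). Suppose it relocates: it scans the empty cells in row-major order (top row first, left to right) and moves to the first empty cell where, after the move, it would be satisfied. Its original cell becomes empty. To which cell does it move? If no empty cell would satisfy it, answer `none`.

Vacating (3,3). Empty cells in order:
  (1,3): 1/2 same-type → still unsatisfied.
  (2,1): 0/4 same-type → still unsatisfied.
  (2,3): 0/1 same-type → still unsatisfied.
  (3,0): 0/2 same-type → still unsatisfied.

none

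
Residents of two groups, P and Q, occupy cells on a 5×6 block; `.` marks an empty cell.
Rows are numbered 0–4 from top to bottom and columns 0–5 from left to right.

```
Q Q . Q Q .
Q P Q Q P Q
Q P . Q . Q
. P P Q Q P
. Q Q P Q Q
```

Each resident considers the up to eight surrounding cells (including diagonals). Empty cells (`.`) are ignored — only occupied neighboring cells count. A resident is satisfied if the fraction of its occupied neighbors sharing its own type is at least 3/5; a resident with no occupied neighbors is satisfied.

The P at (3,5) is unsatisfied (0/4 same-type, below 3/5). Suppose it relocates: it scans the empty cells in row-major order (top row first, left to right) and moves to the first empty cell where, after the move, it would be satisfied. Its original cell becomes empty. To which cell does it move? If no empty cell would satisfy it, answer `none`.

none

Vacating (3,5). Empty cells in order:
  (0,2): 1/5 same-type → still unsatisfied.
  (0,5): 1/3 same-type → still unsatisfied.
  (2,2): 4/8 same-type → still unsatisfied.
  (2,4): 1/7 same-type → still unsatisfied.
  (3,0): 2/4 same-type → still unsatisfied.
  (4,0): 1/2 same-type → still unsatisfied.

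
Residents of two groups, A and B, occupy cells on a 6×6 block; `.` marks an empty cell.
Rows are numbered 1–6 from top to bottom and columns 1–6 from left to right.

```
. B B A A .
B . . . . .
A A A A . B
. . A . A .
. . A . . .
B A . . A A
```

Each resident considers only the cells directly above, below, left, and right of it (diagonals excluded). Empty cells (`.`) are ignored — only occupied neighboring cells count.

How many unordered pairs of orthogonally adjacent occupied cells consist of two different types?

Scan each occupied cell's neighbors to the right and below so each pair is counted once.
From row 1: 1 unlike of 3 pairs (running 1/3).
From row 2: 1 unlike of 1 pairs (running 2/4).
From row 3: 0 unlike of 4 pairs (running 2/8).
From row 4: 0 unlike of 1 pairs (running 2/9).
From row 6: 1 unlike of 2 pairs (running 3/11).
Total adjacent occupied pairs: 11; unlike-type pairs: 3.

3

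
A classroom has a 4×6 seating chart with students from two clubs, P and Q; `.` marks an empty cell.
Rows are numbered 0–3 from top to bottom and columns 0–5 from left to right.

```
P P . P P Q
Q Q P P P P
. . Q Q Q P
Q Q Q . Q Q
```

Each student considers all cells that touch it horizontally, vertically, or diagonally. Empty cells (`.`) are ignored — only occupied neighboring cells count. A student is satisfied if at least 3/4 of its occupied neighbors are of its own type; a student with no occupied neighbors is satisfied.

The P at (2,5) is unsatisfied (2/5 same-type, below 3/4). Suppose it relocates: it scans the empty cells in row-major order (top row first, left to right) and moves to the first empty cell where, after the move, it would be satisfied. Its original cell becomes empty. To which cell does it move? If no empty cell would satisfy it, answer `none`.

(0,2)

Vacating (2,5). Empty cells in order:
  (0,2): 4/5 same-type → satisfied — stop here.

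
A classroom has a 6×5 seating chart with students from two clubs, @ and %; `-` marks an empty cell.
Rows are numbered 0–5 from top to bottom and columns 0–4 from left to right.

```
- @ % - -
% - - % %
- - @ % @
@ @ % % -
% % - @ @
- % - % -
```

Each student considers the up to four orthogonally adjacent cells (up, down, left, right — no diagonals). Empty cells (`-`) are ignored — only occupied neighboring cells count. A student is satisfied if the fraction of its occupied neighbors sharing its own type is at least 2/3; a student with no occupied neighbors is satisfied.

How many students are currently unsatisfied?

Row 0: (0,1)@ 0/1 ✗ · (0,2)% 0/1 ✗
Row 1: (1,0)% 0/0 ✓ · (1,3)% 2/2 ✓ · (1,4)% 1/2 ✗
Row 2: (2,2)@ 0/2 ✗ · (2,3)% 2/4 ✗ · (2,4)@ 0/2 ✗
Row 3: (3,0)@ 1/2 ✗ · (3,1)@ 1/3 ✗ · (3,2)% 1/3 ✗ · (3,3)% 2/3 ✓
Row 4: (4,0)% 1/2 ✗ · (4,1)% 2/3 ✓ · (4,3)@ 1/3 ✗ · (4,4)@ 1/1 ✓
Row 5: (5,1)% 1/1 ✓ · (5,3)% 0/1 ✗
Unsatisfied: (0,1), (0,2), (1,4), (2,2), (2,3), (2,4), (3,0), (3,1), (3,2), (4,0), (4,3), (5,3) — 12 in total.

12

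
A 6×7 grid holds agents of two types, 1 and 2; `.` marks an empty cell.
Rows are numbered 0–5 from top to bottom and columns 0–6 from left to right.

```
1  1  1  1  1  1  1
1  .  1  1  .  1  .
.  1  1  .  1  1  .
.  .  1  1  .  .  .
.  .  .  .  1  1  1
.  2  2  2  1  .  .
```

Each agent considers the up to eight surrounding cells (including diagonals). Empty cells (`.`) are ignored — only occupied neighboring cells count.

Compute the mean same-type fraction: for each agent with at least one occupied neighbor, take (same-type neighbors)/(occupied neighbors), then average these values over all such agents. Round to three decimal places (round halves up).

0.948

(0,0)1 2/2
(0,1)1 4/4
(0,2)1 4/4
(0,3)1 4/4
(0,4)1 4/4
(0,5)1 3/3
(0,6)1 2/2
(1,0)1 3/3
(1,2)1 6/6
(1,3)1 6/6
(1,5)1 5/5
(2,1)1 4/4
(2,2)1 5/5
(2,4)1 4/4
(2,5)1 2/2
(3,2)1 3/3
(3,3)1 4/4
(4,4)1 3/4
(4,5)1 3/3
(4,6)1 1/1
(5,1)2 1/1
(5,2)2 2/2
(5,3)2 1/3
(5,4)1 2/3
Sum over 24 agents: 2/2 + 4/4 + 4/4 + 4/4 + 4/4 + 3/3 + 2/2 + 3/3 + 6/6 + 6/6 + 5/5 + 4/4 + 5/5 + 4/4 + 2/2 + 3/3 + 4/4 + 3/4 + 3/3 + 1/1 + 1/1 + 2/2 + 1/3 + 2/3 = 91/4; mean = 91/4 ÷ 24 = 91/96 = 0.947916… → 0.948.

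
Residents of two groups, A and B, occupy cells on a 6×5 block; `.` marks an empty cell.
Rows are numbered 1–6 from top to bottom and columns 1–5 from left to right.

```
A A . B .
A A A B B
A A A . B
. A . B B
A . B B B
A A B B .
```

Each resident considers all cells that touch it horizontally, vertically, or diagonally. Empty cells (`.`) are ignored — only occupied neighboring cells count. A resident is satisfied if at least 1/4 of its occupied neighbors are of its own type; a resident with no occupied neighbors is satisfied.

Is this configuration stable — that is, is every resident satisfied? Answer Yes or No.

Row 1: (1,1)A 3/3 ok · (1,2)A 4/4 ok · (1,4)B 2/3 ok
Row 2: (2,1)A 5/5 ok · (2,2)A 7/7 ok · (2,3)A 4/6 ok · (2,4)B 3/5 ok · (2,5)B 3/3 ok
Row 3: (3,1)A 4/4 ok · (3,2)A 6/6 ok · (3,3)A 4/6 ok · (3,5)B 4/4 ok
Row 4: (4,2)A 4/5 ok · (4,4)B 5/6 ok · (4,5)B 4/4 ok
Row 5: (5,1)A 3/3 ok · (5,3)B 4/6 ok · (5,4)B 6/6 ok · (5,5)B 4/4 ok
Row 6: (6,1)A 2/2 ok · (6,2)A 2/4 ok · (6,3)B 3/4 ok · (6,4)B 4/4 ok
All meet the threshold, so the configuration is stable.

Yes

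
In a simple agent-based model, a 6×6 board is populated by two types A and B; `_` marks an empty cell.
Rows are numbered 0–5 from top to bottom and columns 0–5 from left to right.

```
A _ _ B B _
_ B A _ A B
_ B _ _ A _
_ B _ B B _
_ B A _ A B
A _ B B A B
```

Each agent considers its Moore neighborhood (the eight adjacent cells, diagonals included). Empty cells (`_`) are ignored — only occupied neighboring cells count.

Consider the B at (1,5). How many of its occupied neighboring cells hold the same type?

1

Occupied neighbors of (1,5): (0,4)=B, (1,4)=A, (2,4)=A.
Same type (B): 1 of 3.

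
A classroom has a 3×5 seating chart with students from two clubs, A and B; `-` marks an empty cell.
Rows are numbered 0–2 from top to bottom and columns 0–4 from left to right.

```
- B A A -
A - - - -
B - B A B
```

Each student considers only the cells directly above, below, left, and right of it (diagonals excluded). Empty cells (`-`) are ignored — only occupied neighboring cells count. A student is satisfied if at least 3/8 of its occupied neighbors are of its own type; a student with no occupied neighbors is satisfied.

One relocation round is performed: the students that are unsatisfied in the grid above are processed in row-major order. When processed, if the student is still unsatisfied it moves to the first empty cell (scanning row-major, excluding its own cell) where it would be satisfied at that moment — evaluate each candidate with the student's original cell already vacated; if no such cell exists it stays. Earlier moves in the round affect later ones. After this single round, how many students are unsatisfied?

0

Initially unsatisfied (in order): (0,1), (1,0), (2,0), (2,2), (2,3), (2,4).
  (0,1) → (1,2).
  (1,0) → (0,0).
  (2,0): now satisfied by earlier moves; stays.
  (2,2): now satisfied by earlier moves; stays.
  (2,3) → (0,1).
  (2,4): now satisfied by earlier moves; stays.
Resulting grid:
A A A A -
- - B - -
B - B - B
All satisfied now.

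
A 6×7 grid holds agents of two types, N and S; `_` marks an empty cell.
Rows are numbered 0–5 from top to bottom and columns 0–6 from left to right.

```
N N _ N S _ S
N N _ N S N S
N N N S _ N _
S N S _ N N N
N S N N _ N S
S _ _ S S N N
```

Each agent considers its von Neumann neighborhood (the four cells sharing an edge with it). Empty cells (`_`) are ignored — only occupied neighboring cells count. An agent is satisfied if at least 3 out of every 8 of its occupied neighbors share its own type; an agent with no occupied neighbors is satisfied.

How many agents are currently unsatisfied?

13

Row 0: (0,0)N 2/2 satisfied · (0,1)N 2/2 satisfied · (0,3)N 1/2 satisfied · (0,4)S 1/2 satisfied · (0,6)S 1/1 satisfied
Row 1: (1,0)N 3/3 satisfied · (1,1)N 3/3 satisfied · (1,3)N 1/3 not · (1,4)S 1/3 not · (1,5)N 1/3 not · (1,6)S 1/2 satisfied
Row 2: (2,0)N 2/3 satisfied · (2,1)N 4/4 satisfied · (2,2)N 1/3 not · (2,3)S 0/2 not · (2,5)N 2/2 satisfied
Row 3: (3,0)S 0/3 not · (3,1)N 1/4 not · (3,2)S 0/3 not · (3,4)N 1/1 satisfied · (3,5)N 4/4 satisfied · (3,6)N 1/2 satisfied
Row 4: (4,0)N 0/3 not · (4,1)S 0/3 not · (4,2)N 1/3 not · (4,3)N 1/2 satisfied · (4,5)N 2/3 satisfied · (4,6)S 0/3 not
Row 5: (5,0)S 0/1 not · (5,3)S 1/2 satisfied · (5,4)S 1/2 satisfied · (5,5)N 2/3 satisfied · (5,6)N 1/2 satisfied
Unsatisfied: (1,3), (1,4), (1,5), (2,2), (2,3), (3,0), (3,1), (3,2), (4,0), (4,1), (4,2), (4,6), (5,0) — 13 in total.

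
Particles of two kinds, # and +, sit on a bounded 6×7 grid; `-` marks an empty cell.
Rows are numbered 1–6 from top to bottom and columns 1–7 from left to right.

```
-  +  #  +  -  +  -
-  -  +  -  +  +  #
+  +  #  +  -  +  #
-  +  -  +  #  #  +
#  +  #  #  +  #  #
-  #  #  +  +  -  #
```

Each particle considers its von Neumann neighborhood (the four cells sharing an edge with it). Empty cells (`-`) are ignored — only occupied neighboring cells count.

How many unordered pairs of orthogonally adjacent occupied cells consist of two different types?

22

Scan each occupied cell's neighbors to the right and below so each pair is counted once.
From row 1: 3 unlike of 4 pairs (running 3/4).
From row 2: 2 unlike of 5 pairs (running 5/9).
From row 3: 5 unlike of 8 pairs (running 10/17).
From row 4: 5 unlike of 8 pairs (running 15/25).
From row 5: 6 unlike of 11 pairs (running 21/36).
From row 6: 1 unlike of 3 pairs (running 22/39).
Total adjacent occupied pairs: 39; unlike-type pairs: 22.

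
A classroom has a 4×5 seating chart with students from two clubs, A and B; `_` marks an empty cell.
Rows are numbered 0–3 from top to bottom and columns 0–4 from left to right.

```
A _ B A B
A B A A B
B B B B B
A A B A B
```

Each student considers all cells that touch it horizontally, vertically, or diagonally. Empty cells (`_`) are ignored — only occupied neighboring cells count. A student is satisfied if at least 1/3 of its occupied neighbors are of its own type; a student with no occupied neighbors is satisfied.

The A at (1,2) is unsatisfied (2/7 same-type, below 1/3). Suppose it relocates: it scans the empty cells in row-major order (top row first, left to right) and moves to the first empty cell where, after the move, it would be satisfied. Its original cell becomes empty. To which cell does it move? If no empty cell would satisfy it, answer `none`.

Vacating (1,2). Empty cells in order:
  (0,1): 2/4 same-type → satisfied — stop here.

(0,1)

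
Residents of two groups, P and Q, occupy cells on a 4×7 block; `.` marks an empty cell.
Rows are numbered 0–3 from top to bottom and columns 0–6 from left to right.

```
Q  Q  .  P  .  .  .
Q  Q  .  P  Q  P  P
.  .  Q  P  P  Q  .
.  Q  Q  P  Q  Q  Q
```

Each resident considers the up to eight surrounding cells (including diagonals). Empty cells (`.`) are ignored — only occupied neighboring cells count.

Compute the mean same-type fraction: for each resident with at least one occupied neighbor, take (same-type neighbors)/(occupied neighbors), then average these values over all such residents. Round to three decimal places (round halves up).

0.648

Row 0: (0,0)Q 3/3 · (0,1)Q 3/3 · (0,3)P 1/2
Row 1: (1,0)Q 3/3 · (1,1)Q 4/4 · (1,3)P 3/5 · (1,4)Q 1/6 · (1,5)P 2/4 · (1,6)P 1/2
Row 2: (2,2)Q 3/6 · (2,3)P 3/7 · (2,4)P 4/8 · (2,5)Q 4/7
Row 3: (3,1)Q 2/2 · (3,2)Q 2/4 · (3,3)P 2/5 · (3,4)Q 2/5 · (3,5)Q 3/4 · (3,6)Q 2/2
Sum over 19 residents: 3/3 + 3/3 + 1/2 + 3/3 + 4/4 + 3/5 + 1/6 + 2/4 + 1/2 + 3/6 + 3/7 + 4/8 + 4/7 + 2/2 + 2/4 + 2/5 + 2/5 + 3/4 + 2/2 = 739/60; mean = 739/60 ÷ 19 = 739/1140 = 0.648245… → 0.648.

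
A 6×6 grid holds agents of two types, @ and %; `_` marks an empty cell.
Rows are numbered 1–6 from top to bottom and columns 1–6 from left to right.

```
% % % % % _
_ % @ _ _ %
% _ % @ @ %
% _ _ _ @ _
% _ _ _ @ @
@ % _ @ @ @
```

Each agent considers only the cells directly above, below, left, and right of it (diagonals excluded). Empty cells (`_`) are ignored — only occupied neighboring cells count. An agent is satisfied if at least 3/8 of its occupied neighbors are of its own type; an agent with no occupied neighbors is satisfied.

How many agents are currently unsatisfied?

4

(1,1)% 1/1 satisfied
(1,2)% 3/3 satisfied
(1,3)% 2/3 satisfied
(1,4)% 2/2 satisfied
(1,5)% 1/1 satisfied
(2,2)% 1/2 satisfied
(2,3)@ 0/3 not
(2,6)% 1/1 satisfied
(3,1)% 1/1 satisfied
(3,3)% 0/2 not
(3,4)@ 1/2 satisfied
(3,5)@ 2/3 satisfied
(3,6)% 1/2 satisfied
(4,1)% 2/2 satisfied
(4,5)@ 2/2 satisfied
(5,1)% 1/2 satisfied
(5,5)@ 3/3 satisfied
(5,6)@ 2/2 satisfied
(6,1)@ 0/2 not
(6,2)% 0/1 not
(6,4)@ 1/1 satisfied
(6,5)@ 3/3 satisfied
(6,6)@ 2/2 satisfied
Unsatisfied: (2,3), (3,3), (6,1), (6,2) — 4 in total.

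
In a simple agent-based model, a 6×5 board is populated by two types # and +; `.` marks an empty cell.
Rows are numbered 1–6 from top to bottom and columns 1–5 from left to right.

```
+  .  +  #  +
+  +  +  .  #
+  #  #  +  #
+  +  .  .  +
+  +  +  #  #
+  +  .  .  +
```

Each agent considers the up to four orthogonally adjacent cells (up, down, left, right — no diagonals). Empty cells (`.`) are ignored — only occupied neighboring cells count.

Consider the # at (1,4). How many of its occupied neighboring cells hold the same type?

Occupied neighbors of (1,4): (1,3)=+, (1,5)=+.
Same type (#): 0 of 2.

0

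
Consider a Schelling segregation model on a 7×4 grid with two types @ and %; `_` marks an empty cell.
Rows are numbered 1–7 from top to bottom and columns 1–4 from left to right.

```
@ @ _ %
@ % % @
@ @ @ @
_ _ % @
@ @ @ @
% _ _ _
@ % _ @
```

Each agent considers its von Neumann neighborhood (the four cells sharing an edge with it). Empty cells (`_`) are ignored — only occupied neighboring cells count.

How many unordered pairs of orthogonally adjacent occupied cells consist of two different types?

12

Scan each occupied cell's neighbors to the right and below so each pair is counted once.
From row 1: 2 unlike of 4 pairs (running 2/4).
From row 2: 4 unlike of 7 pairs (running 6/11).
From row 3: 1 unlike of 5 pairs (running 7/16).
From row 4: 2 unlike of 3 pairs (running 9/19).
From row 5: 1 unlike of 4 pairs (running 10/23).
From row 6: 1 unlike of 1 pairs (running 11/24).
From row 7: 1 unlike of 1 pairs (running 12/25).
Total adjacent occupied pairs: 25; unlike-type pairs: 12.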